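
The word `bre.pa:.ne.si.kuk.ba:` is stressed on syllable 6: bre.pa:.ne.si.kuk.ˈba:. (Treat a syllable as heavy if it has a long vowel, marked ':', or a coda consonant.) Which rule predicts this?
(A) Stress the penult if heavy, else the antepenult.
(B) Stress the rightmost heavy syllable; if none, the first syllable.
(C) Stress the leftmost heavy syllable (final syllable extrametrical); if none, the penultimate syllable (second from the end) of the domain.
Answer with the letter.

B

Rule A → syllable 5 (observed: 6).
Rule B → syllable 6 ✓.
Rule C → syllable 2 (observed: 6).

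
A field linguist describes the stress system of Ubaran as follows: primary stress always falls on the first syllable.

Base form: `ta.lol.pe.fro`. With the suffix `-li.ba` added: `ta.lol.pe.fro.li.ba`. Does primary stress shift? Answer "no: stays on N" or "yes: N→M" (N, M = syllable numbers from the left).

Base `ta.lol.pe.fro` (4 syllables):
  The word has 4 syllables; the first syllable is syllable 1 (ta).
  → primary stress on syllable 1.
Suffixed `ta.lol.pe.fro.li.ba` (6 syllables):
  The word has 6 syllables; the first syllable is syllable 1 (ta).
  → primary stress on syllable 1.

no: stays on 1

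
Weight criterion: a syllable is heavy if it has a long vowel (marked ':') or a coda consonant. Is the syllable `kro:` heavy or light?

heavy

`kro:`: long vowel, open (no coda). Long vowel → heavy.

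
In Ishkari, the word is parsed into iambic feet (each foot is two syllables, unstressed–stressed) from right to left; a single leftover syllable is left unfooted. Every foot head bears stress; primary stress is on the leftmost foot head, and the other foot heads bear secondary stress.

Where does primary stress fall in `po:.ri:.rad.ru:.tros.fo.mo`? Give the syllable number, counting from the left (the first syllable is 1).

3

Parse right to left into iambic (σˈσ) feet: po: (ri:.ˈrad) (ru:.ˈtros) (fo.ˈmo). Syllable 1 is left unfooted.
Foot heads (stressed positions): 3, 5, 7.
End Rule Leftmost: primary stress on the leftmost head = syllable 3.
Primary stress: syllable 3 → po:.ri:.ˈrad.ru:.tros.fo.mo.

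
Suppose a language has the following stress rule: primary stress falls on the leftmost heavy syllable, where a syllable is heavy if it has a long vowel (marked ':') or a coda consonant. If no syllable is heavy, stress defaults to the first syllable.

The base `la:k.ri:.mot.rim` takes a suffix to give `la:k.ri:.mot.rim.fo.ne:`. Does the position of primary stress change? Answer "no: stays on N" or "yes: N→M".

no: stays on 1

Base `la:k.ri:.mot.rim` (4 syllables):
  Weights: 1 la:k H, 2 ri: H, 3 mot H, 4 rim H.
  Heavy syllables in the domain: 1, 2, 3, 4. The leftmost is syllable 1 (la:k).
  → primary stress on syllable 1.
Suffixed `la:k.ri:.mot.rim.fo.ne:` (6 syllables):
  Weights: 1 la:k H, 2 ri: H, 3 mot H, 4 rim H, 5 fo L, 6 ne: H.
  Heavy syllables in the domain: 1, 2, 3, 4, 6. The leftmost is syllable 1 (la:k).
  → primary stress on syllable 1.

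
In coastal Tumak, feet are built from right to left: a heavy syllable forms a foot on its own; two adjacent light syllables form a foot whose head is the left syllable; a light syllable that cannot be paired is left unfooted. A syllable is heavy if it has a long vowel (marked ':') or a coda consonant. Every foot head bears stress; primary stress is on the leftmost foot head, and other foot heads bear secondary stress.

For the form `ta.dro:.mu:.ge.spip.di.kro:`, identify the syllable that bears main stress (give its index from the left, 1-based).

Weights: 1 ta L, 2 dro: H, 3 mu: H, 4 ge L, 5 spip H, 6 di L, 7 kro: H.
Parse right to left (heavy = foot alone; LL = one foot; stranded L unfooted): ta (ˈdro:) (ˈmu:) ge (ˈspip) di (ˈkro:).
Foot heads: 2, 3, 5, 7.
Primary stress on the leftmost head = syllable 2.
Primary stress: syllable 2 → ta.ˈdro:.mu:.ge.spip.di.kro:.

2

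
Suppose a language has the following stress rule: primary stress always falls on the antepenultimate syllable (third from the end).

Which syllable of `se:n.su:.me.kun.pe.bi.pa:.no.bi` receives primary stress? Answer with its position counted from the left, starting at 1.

The word has 9 syllables; the antepenultimate syllable (third from the end) is syllable 7 (pa:).
Primary stress: syllable 7 → se:n.su:.me.kun.pe.bi.ˈpa:.no.bi.

7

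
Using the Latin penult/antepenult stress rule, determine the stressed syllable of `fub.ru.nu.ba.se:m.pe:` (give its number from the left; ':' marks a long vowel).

Classical Latin: stress the penult if heavy (long vowel or closed), else the antepenult.
Weights: 4 ba L, 5 se:m H, 6 pe: H.
The penult (syllable 5, se:m) is heavy, so it takes stress.
Stress on syllable 5: fub.ru.nu.ba.ˈse:m.pe:.

5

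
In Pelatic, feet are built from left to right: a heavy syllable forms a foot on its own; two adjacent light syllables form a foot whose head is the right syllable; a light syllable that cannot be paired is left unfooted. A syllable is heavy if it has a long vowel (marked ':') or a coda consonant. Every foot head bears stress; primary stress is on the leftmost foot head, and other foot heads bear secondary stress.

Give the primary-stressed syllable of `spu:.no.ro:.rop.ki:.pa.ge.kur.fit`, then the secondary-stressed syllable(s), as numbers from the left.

primary 1, secondary 3, 4, 5, 7, 8, 9

Weights: 1 spu: H, 2 no L, 3 ro: H, 4 rop H, 5 ki: H, 6 pa L, 7 ge L, 8 kur H, 9 fit H.
Parse left to right (heavy = foot alone; LL = one foot; stranded L unfooted): (ˈspu:) no (ˈro:) (ˈrop) (ˈki:) (pa.ˈge) (ˈkur) (ˈfit).
Foot heads: 1, 3, 4, 5, 7, 8, 9.
Primary stress on the leftmost head = syllable 1.
Secondary stress on 3, 4, 5, 7, 8, 9: ˈspu:.no.ˌro:.ˌrop.ˌki:.pa.ˌge.ˌkur.ˌfit.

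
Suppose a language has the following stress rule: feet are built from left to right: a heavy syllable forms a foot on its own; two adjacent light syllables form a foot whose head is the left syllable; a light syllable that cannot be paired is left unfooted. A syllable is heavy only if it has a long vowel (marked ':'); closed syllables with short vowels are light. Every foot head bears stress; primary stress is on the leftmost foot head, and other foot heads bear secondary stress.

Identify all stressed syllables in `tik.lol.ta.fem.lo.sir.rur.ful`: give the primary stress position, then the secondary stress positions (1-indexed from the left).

primary 1, secondary 3, 5, 7

Weights: 1 tik L, 2 lol L, 3 ta L, 4 fem L, 5 lo L, 6 sir L, 7 rur L, 8 ful L.
Parse left to right (heavy = foot alone; LL = one foot; stranded L unfooted): (ˈtik.lol) (ˈta.fem) (ˈlo.sir) (ˈrur.ful).
Foot heads: 1, 3, 5, 7.
Primary stress on the leftmost head = syllable 1.
Secondary stress on 3, 5, 7: ˈtik.lol.ˌta.fem.ˌlo.sir.ˌrur.ful.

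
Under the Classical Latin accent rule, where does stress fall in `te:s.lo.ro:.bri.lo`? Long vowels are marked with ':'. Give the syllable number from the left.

Classical Latin: stress the penult if heavy (long vowel or closed), else the antepenult.
Weights: 3 ro: H, 4 bri L, 5 lo L.
The penult (syllable 4, bri) is light, so stress falls on the antepenult (syllable 3, ro:).
Stress on syllable 3: te:s.lo.ˈro:.bri.lo.

3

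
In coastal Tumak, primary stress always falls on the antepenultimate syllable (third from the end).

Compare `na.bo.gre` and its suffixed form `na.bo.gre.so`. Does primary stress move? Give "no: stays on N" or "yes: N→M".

Base `na.bo.gre` (3 syllables):
  The word has 3 syllables; the antepenultimate syllable (third from the end) is syllable 1 (na).
  → primary stress on syllable 1.
Suffixed `na.bo.gre.so` (4 syllables):
  The word has 4 syllables; the antepenultimate syllable (third from the end) is syllable 2 (bo).
  → primary stress on syllable 2.

yes: 1→2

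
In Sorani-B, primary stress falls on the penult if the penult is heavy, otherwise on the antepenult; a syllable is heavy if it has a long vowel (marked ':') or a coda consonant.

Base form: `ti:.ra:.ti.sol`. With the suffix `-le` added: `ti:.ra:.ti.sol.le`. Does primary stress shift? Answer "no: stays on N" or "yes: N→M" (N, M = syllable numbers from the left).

yes: 2→4

Base `ti:.ra:.ti.sol` (4 syllables):
  Weights: 2 ra: H, 3 ti L, 4 sol H.
  The penult (syllable 3, ti) is light, so stress falls on the antepenult (syllable 2, ra:).
  → primary stress on syllable 2.
Suffixed `ti:.ra:.ti.sol.le` (5 syllables):
  Weights: 3 ti L, 4 sol H, 5 le L.
  The penult (syllable 4, sol) is heavy, so it takes stress.
  → primary stress on syllable 4.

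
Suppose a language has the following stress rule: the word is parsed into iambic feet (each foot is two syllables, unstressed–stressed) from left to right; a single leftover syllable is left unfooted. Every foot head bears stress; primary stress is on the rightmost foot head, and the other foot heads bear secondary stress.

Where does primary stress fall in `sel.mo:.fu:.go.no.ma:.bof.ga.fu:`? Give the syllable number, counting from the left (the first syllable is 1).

Parse left to right into iambic (σˈσ) feet: (sel.ˈmo:) (fu:.ˈgo) (no.ˈma:) (bof.ˈga) fu:. Syllable 9 is left unfooted.
Foot heads (stressed positions): 2, 4, 6, 8.
End Rule Rightmost: primary stress on the rightmost head = syllable 8.
Primary stress: syllable 8 → sel.mo:.fu:.go.no.ma:.bof.ˈga.fu:.

8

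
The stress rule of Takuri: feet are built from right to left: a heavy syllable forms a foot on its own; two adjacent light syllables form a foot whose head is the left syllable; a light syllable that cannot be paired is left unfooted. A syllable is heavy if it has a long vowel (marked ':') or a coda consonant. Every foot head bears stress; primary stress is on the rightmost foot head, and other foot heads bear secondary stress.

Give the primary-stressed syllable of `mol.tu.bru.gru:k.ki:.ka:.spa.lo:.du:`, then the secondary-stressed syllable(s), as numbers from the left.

primary 9, secondary 1, 2, 4, 5, 6, 8

Weights: 1 mol H, 2 tu L, 3 bru L, 4 gru:k H, 5 ki: H, 6 ka: H, 7 spa L, 8 lo: H, 9 du: H.
Parse right to left (heavy = foot alone; LL = one foot; stranded L unfooted): (ˈmol) (ˈtu.bru) (ˈgru:k) (ˈki:) (ˈka:) spa (ˈlo:) (ˈdu:).
Foot heads: 1, 2, 4, 5, 6, 8, 9.
Primary stress on the rightmost head = syllable 9.
Secondary stress on 1, 2, 4, 5, 6, 8: ˌmol.ˌtu.bru.ˌgru:k.ˌki:.ˌka:.spa.ˌlo:.ˈdu:.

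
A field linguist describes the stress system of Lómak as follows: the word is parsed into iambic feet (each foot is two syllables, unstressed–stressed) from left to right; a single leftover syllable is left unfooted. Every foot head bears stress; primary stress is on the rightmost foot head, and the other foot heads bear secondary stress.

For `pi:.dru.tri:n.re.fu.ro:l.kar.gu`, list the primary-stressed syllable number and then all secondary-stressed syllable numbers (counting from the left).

Parse left to right into iambic (σˈσ) feet: (pi:.ˈdru) (tri:n.ˈre) (fu.ˈro:l) (kar.ˈgu).
Foot heads (stressed positions): 2, 4, 6, 8.
End Rule Rightmost: primary stress on the rightmost head = syllable 8.
Secondary stress on 2, 4, 6: pi:.ˌdru.tri:n.ˌre.fu.ˌro:l.kar.ˈgu.

primary 8, secondary 2, 4, 6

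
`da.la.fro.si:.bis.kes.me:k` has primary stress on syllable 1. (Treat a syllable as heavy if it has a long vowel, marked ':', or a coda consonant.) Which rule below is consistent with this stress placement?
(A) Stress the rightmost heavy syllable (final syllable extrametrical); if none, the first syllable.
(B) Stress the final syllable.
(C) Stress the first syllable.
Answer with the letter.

Rule A → syllable 6 (observed: 1).
Rule B → syllable 7 (observed: 1).
Rule C → syllable 1 ✓.

C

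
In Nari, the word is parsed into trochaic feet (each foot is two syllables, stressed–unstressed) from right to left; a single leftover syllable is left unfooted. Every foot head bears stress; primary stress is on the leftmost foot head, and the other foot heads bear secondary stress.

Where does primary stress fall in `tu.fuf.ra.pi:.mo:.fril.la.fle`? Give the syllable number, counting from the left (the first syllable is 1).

Parse right to left into trochaic (ˈσσ) feet: (ˈtu.fuf) (ˈra.pi:) (ˈmo:.fril) (ˈla.fle).
Foot heads (stressed positions): 1, 3, 5, 7.
End Rule Leftmost: primary stress on the leftmost head = syllable 1.
Primary stress: syllable 1 → ˈtu.fuf.ra.pi:.mo:.fril.la.fle.

1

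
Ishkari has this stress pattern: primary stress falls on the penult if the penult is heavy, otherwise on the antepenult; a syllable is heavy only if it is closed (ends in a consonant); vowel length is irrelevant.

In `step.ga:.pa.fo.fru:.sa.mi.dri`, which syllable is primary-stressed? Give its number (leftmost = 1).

6

Weights: 6 sa L, 7 mi L, 8 dri L.
The penult (syllable 7, mi) is light, so stress falls on the antepenult (syllable 6, sa).
Primary stress: syllable 6 → step.ga:.pa.fo.fru:.ˈsa.mi.dri.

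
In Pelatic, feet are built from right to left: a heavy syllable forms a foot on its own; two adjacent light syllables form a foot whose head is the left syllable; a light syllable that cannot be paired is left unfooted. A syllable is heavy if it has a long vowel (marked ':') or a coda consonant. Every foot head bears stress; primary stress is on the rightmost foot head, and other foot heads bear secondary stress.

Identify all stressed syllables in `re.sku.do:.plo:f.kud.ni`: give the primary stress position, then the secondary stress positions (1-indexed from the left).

primary 5, secondary 1, 3, 4

Weights: 1 re L, 2 sku L, 3 do: H, 4 plo:f H, 5 kud H, 6 ni L.
Parse right to left (heavy = foot alone; LL = one foot; stranded L unfooted): (ˈre.sku) (ˈdo:) (ˈplo:f) (ˈkud) ni.
Foot heads: 1, 3, 4, 5.
Primary stress on the rightmost head = syllable 5.
Secondary stress on 1, 3, 4: ˌre.sku.ˌdo:.ˌplo:f.ˈkud.ni.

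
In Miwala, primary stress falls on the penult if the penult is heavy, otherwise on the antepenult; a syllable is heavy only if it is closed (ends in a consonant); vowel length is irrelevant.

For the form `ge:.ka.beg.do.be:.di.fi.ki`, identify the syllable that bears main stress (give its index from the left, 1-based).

Weights: 6 di L, 7 fi L, 8 ki L.
The penult (syllable 7, fi) is light, so stress falls on the antepenult (syllable 6, di).
Primary stress: syllable 6 → ge:.ka.beg.do.be:.ˈdi.fi.ki.

6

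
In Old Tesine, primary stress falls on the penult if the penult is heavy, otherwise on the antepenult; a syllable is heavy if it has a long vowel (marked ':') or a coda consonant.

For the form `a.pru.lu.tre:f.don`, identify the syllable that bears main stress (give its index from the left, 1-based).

Weights: 3 lu L, 4 tre:f H, 5 don H.
The penult (syllable 4, tre:f) is heavy, so it takes stress.
Primary stress: syllable 4 → a.pru.lu.ˈtre:f.don.

4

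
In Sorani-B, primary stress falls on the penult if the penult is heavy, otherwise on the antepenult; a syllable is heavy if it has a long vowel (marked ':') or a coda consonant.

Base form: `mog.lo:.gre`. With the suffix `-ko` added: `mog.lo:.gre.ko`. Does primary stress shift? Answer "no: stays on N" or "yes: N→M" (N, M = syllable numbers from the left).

no: stays on 2

Base `mog.lo:.gre` (3 syllables):
  Weights: 1 mog H, 2 lo: H, 3 gre L.
  The penult (syllable 2, lo:) is heavy, so it takes stress.
  → primary stress on syllable 2.
Suffixed `mog.lo:.gre.ko` (4 syllables):
  Weights: 2 lo: H, 3 gre L, 4 ko L.
  The penult (syllable 3, gre) is light, so stress falls on the antepenult (syllable 2, lo:).
  → primary stress on syllable 2.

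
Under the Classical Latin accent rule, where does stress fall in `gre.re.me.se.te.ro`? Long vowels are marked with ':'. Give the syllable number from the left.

Classical Latin: stress the penult if heavy (long vowel or closed), else the antepenult.
Weights: 4 se L, 5 te L, 6 ro L.
The penult (syllable 5, te) is light, so stress falls on the antepenult (syllable 4, se).
Stress on syllable 4: gre.re.me.ˈse.te.ro.

4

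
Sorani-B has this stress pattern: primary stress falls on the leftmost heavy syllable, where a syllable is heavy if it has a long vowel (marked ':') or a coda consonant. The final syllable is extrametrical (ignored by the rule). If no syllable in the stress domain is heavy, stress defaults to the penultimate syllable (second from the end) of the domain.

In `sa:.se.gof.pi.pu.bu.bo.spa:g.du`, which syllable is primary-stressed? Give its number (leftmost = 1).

1

The final syllable (9, du) is extrametrical; the stress domain is syllables 1–8.
Weights: 1 sa: H, 2 se L, 3 gof H, 4 pi L, 5 pu L, 6 bu L, 7 bo L, 8 spa:g H.
Heavy syllables in the domain: 1, 3, 8. The leftmost is syllable 1 (sa:).
Primary stress: syllable 1 → ˈsa:.se.gof.pi.pu.bu.bo.spa:g.du.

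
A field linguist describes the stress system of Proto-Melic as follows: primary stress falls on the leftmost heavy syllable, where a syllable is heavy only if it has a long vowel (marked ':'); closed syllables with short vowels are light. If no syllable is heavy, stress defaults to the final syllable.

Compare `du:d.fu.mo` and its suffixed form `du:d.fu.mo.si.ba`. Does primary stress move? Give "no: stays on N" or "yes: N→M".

Base `du:d.fu.mo` (3 syllables):
  Weights: 1 du:d H, 2 fu L, 3 mo L.
  Heavy syllables in the domain: 1. The leftmost is syllable 1 (du:d).
  → primary stress on syllable 1.
Suffixed `du:d.fu.mo.si.ba` (5 syllables):
  Weights: 1 du:d H, 2 fu L, 3 mo L, 4 si L, 5 ba L.
  Heavy syllables in the domain: 1. The leftmost is syllable 1 (du:d).
  → primary stress on syllable 1.

no: stays on 1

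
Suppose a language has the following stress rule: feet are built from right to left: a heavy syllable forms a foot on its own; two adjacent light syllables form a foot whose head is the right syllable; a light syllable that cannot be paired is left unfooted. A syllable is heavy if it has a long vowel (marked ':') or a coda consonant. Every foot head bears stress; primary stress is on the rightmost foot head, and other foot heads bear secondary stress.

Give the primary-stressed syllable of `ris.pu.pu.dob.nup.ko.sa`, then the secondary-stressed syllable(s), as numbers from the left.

Weights: 1 ris H, 2 pu L, 3 pu L, 4 dob H, 5 nup H, 6 ko L, 7 sa L.
Parse right to left (heavy = foot alone; LL = one foot; stranded L unfooted): (ˈris) (pu.ˈpu) (ˈdob) (ˈnup) (ko.ˈsa).
Foot heads: 1, 3, 4, 5, 7.
Primary stress on the rightmost head = syllable 7.
Secondary stress on 1, 3, 4, 5: ˌris.pu.ˌpu.ˌdob.ˌnup.ko.ˈsa.

primary 7, secondary 1, 3, 4, 5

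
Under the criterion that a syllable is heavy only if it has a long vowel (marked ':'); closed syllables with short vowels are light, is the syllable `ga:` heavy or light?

`ga:`: long vowel, open (no coda). Long vowel → heavy.

heavy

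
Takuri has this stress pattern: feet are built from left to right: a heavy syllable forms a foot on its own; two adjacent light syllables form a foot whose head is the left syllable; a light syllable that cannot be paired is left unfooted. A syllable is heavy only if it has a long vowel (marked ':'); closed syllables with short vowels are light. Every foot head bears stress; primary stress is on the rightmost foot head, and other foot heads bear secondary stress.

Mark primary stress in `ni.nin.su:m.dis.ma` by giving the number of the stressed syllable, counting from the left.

4

Weights: 1 ni L, 2 nin L, 3 su:m H, 4 dis L, 5 ma L.
Parse left to right (heavy = foot alone; LL = one foot; stranded L unfooted): (ˈni.nin) (ˈsu:m) (ˈdis.ma).
Foot heads: 1, 3, 4.
Primary stress on the rightmost head = syllable 4.
Primary stress: syllable 4 → ni.nin.su:m.ˈdis.ma.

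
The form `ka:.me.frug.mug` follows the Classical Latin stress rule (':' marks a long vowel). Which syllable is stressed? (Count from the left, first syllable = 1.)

3

Classical Latin: stress the penult if heavy (long vowel or closed), else the antepenult.
Weights: 2 me L, 3 frug H, 4 mug H.
The penult (syllable 3, frug) is heavy, so it takes stress.
Stress on syllable 3: ka:.me.ˈfrug.mug.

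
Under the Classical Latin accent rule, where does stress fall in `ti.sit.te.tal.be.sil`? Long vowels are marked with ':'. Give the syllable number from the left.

Classical Latin: stress the penult if heavy (long vowel or closed), else the antepenult.
Weights: 4 tal H, 5 be L, 6 sil H.
The penult (syllable 5, be) is light, so stress falls on the antepenult (syllable 4, tal).
Stress on syllable 4: ti.sit.te.ˈtal.be.sil.

4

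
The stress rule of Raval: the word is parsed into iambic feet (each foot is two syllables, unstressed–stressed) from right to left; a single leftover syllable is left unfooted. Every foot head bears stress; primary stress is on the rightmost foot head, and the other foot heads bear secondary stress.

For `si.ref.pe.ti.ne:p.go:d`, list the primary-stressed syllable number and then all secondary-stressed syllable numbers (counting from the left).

Parse right to left into iambic (σˈσ) feet: (si.ˈref) (pe.ˈti) (ne:p.ˈgo:d).
Foot heads (stressed positions): 2, 4, 6.
End Rule Rightmost: primary stress on the rightmost head = syllable 6.
Secondary stress on 2, 4: si.ˌref.pe.ˌti.ne:p.ˈgo:d.

primary 6, secondary 2, 4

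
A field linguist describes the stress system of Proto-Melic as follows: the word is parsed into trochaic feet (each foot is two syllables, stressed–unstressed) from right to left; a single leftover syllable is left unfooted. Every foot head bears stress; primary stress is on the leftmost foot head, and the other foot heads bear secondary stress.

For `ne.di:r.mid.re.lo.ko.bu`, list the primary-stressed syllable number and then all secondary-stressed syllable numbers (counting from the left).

primary 2, secondary 4, 6

Parse right to left into trochaic (ˈσσ) feet: ne (ˈdi:r.mid) (ˈre.lo) (ˈko.bu). Syllable 1 is left unfooted.
Foot heads (stressed positions): 2, 4, 6.
End Rule Leftmost: primary stress on the leftmost head = syllable 2.
Secondary stress on 4, 6: ne.ˈdi:r.mid.ˌre.lo.ˌko.bu.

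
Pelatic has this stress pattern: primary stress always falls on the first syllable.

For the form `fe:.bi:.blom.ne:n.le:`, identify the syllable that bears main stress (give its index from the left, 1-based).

The word has 5 syllables; the first syllable is syllable 1 (fe:).
Primary stress: syllable 1 → ˈfe:.bi:.blom.ne:n.le:.

1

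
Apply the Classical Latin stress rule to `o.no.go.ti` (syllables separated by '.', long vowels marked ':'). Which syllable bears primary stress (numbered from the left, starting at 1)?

Classical Latin: stress the penult if heavy (long vowel or closed), else the antepenult.
Weights: 2 no L, 3 go L, 4 ti L.
The penult (syllable 3, go) is light, so stress falls on the antepenult (syllable 2, no).
Stress on syllable 2: o.ˈno.go.ti.

2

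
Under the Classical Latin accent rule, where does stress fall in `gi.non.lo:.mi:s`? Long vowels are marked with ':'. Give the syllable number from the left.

3

Classical Latin: stress the penult if heavy (long vowel or closed), else the antepenult.
Weights: 2 non H, 3 lo: H, 4 mi:s H.
The penult (syllable 3, lo:) is heavy, so it takes stress.
Stress on syllable 3: gi.non.ˈlo:.mi:s.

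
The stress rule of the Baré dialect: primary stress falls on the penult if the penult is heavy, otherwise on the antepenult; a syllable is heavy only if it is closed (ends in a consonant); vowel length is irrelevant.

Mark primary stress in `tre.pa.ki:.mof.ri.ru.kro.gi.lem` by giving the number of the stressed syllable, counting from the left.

7

Weights: 7 kro L, 8 gi L, 9 lem H.
The penult (syllable 8, gi) is light, so stress falls on the antepenult (syllable 7, kro).
Primary stress: syllable 7 → tre.pa.ki:.mof.ri.ru.ˈkro.gi.lem.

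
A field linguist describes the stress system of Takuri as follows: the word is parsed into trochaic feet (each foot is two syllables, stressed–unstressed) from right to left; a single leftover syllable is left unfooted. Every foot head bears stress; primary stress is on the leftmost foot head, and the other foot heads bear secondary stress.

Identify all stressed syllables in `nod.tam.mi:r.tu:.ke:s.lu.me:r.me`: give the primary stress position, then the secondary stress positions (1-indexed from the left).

primary 1, secondary 3, 5, 7

Parse right to left into trochaic (ˈσσ) feet: (ˈnod.tam) (ˈmi:r.tu:) (ˈke:s.lu) (ˈme:r.me).
Foot heads (stressed positions): 1, 3, 5, 7.
End Rule Leftmost: primary stress on the leftmost head = syllable 1.
Secondary stress on 3, 5, 7: ˈnod.tam.ˌmi:r.tu:.ˌke:s.lu.ˌme:r.me.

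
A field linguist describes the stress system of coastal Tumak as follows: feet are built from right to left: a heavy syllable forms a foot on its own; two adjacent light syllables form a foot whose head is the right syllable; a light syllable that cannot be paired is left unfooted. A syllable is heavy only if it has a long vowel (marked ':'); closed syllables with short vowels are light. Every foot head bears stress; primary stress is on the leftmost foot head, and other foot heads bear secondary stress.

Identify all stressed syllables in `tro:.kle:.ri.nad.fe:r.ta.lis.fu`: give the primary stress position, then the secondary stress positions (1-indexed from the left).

Weights: 1 tro: H, 2 kle: H, 3 ri L, 4 nad L, 5 fe:r H, 6 ta L, 7 lis L, 8 fu L.
Parse right to left (heavy = foot alone; LL = one foot; stranded L unfooted): (ˈtro:) (ˈkle:) (ri.ˈnad) (ˈfe:r) ta (lis.ˈfu).
Foot heads: 1, 2, 4, 5, 8.
Primary stress on the leftmost head = syllable 1.
Secondary stress on 2, 4, 5, 8: ˈtro:.ˌkle:.ri.ˌnad.ˌfe:r.ta.lis.ˌfu.

primary 1, secondary 2, 4, 5, 8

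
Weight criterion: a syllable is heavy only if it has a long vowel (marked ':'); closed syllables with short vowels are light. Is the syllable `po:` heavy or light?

`po:`: long vowel, open (no coda). Long vowel → heavy.

heavy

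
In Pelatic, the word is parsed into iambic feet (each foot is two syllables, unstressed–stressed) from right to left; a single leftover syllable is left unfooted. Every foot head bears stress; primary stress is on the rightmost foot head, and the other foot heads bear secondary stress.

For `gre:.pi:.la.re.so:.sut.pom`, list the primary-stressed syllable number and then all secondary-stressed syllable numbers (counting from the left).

primary 7, secondary 3, 5

Parse right to left into iambic (σˈσ) feet: gre: (pi:.ˈla) (re.ˈso:) (sut.ˈpom). Syllable 1 is left unfooted.
Foot heads (stressed positions): 3, 5, 7.
End Rule Rightmost: primary stress on the rightmost head = syllable 7.
Secondary stress on 3, 5: gre:.pi:.ˌla.re.ˌso:.sut.ˈpom.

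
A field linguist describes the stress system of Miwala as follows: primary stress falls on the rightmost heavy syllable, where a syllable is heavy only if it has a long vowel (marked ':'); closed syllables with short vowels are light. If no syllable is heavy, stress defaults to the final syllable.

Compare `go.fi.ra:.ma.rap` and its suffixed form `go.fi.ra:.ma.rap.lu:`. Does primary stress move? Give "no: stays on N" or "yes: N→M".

Base `go.fi.ra:.ma.rap` (5 syllables):
  Weights: 1 go L, 2 fi L, 3 ra: H, 4 ma L, 5 rap L.
  Heavy syllables in the domain: 3. The rightmost is syllable 3 (ra:).
  → primary stress on syllable 3.
Suffixed `go.fi.ra:.ma.rap.lu:` (6 syllables):
  Weights: 1 go L, 2 fi L, 3 ra: H, 4 ma L, 5 rap L, 6 lu: H.
  Heavy syllables in the domain: 3, 6. The rightmost is syllable 6 (lu:).
  → primary stress on syllable 6.

yes: 3→6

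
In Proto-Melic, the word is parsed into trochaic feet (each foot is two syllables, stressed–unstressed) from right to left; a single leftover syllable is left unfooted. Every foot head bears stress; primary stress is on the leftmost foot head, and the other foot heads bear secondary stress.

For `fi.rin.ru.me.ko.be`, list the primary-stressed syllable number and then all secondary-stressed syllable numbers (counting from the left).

Parse right to left into trochaic (ˈσσ) feet: (ˈfi.rin) (ˈru.me) (ˈko.be).
Foot heads (stressed positions): 1, 3, 5.
End Rule Leftmost: primary stress on the leftmost head = syllable 1.
Secondary stress on 3, 5: ˈfi.rin.ˌru.me.ˌko.be.

primary 1, secondary 3, 5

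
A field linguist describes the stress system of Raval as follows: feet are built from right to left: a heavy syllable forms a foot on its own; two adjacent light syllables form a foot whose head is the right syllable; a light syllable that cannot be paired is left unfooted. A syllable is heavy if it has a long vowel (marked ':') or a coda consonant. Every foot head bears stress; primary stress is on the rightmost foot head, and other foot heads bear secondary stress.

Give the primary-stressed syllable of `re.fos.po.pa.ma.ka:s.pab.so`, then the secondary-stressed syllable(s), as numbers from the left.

Weights: 1 re L, 2 fos H, 3 po L, 4 pa L, 5 ma L, 6 ka:s H, 7 pab H, 8 so L.
Parse right to left (heavy = foot alone; LL = one foot; stranded L unfooted): re (ˈfos) po (pa.ˈma) (ˈka:s) (ˈpab) so.
Foot heads: 2, 5, 6, 7.
Primary stress on the rightmost head = syllable 7.
Secondary stress on 2, 5, 6: re.ˌfos.po.pa.ˌma.ˌka:s.ˈpab.so.

primary 7, secondary 2, 5, 6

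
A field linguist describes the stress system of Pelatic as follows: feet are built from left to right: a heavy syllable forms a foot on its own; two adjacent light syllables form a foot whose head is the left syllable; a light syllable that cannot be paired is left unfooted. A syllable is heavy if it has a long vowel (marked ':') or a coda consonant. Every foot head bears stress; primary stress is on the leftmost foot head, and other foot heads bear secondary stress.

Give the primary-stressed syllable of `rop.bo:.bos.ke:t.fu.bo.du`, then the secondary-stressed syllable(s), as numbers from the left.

primary 1, secondary 2, 3, 4, 5

Weights: 1 rop H, 2 bo: H, 3 bos H, 4 ke:t H, 5 fu L, 6 bo L, 7 du L.
Parse left to right (heavy = foot alone; LL = one foot; stranded L unfooted): (ˈrop) (ˈbo:) (ˈbos) (ˈke:t) (ˈfu.bo) du.
Foot heads: 1, 2, 3, 4, 5.
Primary stress on the leftmost head = syllable 1.
Secondary stress on 2, 3, 4, 5: ˈrop.ˌbo:.ˌbos.ˌke:t.ˌfu.bo.du.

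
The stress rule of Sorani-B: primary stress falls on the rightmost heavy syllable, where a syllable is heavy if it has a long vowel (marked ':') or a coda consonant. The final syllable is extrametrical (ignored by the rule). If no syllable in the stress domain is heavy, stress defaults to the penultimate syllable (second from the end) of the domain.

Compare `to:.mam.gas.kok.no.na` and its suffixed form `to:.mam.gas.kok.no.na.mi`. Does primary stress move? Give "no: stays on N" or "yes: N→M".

Base `to:.mam.gas.kok.no.na` (6 syllables):
  The final syllable (6, na) is extrametrical; the stress domain is syllables 1–5.
  Weights: 1 to: H, 2 mam H, 3 gas H, 4 kok H, 5 no L.
  Heavy syllables in the domain: 1, 2, 3, 4. The rightmost is syllable 4 (kok).
  → primary stress on syllable 4.
Suffixed `to:.mam.gas.kok.no.na.mi` (7 syllables):
  The final syllable (7, mi) is extrametrical; the stress domain is syllables 1–6.
  Weights: 1 to: H, 2 mam H, 3 gas H, 4 kok H, 5 no L, 6 na L.
  Heavy syllables in the domain: 1, 2, 3, 4. The rightmost is syllable 4 (kok).
  → primary stress on syllable 4.

no: stays on 4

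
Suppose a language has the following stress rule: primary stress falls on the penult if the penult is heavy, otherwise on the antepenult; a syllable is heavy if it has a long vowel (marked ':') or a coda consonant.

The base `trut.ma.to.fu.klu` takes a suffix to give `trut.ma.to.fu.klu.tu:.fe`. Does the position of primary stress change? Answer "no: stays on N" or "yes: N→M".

yes: 3→6

Base `trut.ma.to.fu.klu` (5 syllables):
  Weights: 3 to L, 4 fu L, 5 klu L.
  The penult (syllable 4, fu) is light, so stress falls on the antepenult (syllable 3, to).
  → primary stress on syllable 3.
Suffixed `trut.ma.to.fu.klu.tu:.fe` (7 syllables):
  Weights: 5 klu L, 6 tu: H, 7 fe L.
  The penult (syllable 6, tu:) is heavy, so it takes stress.
  → primary stress on syllable 6.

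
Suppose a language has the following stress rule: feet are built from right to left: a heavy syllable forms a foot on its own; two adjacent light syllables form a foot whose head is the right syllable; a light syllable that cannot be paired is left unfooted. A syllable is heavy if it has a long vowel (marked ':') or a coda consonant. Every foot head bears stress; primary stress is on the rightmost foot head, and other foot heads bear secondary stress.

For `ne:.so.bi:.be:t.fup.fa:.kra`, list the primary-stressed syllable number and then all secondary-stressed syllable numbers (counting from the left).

primary 6, secondary 1, 3, 4, 5

Weights: 1 ne: H, 2 so L, 3 bi: H, 4 be:t H, 5 fup H, 6 fa: H, 7 kra L.
Parse right to left (heavy = foot alone; LL = one foot; stranded L unfooted): (ˈne:) so (ˈbi:) (ˈbe:t) (ˈfup) (ˈfa:) kra.
Foot heads: 1, 3, 4, 5, 6.
Primary stress on the rightmost head = syllable 6.
Secondary stress on 1, 3, 4, 5: ˌne:.so.ˌbi:.ˌbe:t.ˌfup.ˈfa:.kra.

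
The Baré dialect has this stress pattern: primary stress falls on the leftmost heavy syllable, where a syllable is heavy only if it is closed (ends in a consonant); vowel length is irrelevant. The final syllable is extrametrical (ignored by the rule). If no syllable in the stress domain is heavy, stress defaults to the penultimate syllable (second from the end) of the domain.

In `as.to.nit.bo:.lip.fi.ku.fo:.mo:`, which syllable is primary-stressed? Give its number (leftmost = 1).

The final syllable (9, mo:) is extrametrical; the stress domain is syllables 1–8.
Weights: 1 as H, 2 to L, 3 nit H, 4 bo: L, 5 lip H, 6 fi L, 7 ku L, 8 fo: L.
Heavy syllables in the domain: 1, 3, 5. The leftmost is syllable 1 (as).
Primary stress: syllable 1 → ˈas.to.nit.bo:.lip.fi.ku.fo:.mo:.

1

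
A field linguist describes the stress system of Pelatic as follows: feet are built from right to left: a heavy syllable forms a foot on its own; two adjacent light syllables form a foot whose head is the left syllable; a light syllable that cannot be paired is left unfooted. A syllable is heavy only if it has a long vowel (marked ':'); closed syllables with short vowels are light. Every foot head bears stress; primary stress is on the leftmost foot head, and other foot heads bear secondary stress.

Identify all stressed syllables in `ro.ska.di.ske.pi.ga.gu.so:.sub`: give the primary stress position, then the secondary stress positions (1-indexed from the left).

primary 2, secondary 4, 6, 8

Weights: 1 ro L, 2 ska L, 3 di L, 4 ske L, 5 pi L, 6 ga L, 7 gu L, 8 so: H, 9 sub L.
Parse right to left (heavy = foot alone; LL = one foot; stranded L unfooted): ro (ˈska.di) (ˈske.pi) (ˈga.gu) (ˈso:) sub.
Foot heads: 2, 4, 6, 8.
Primary stress on the leftmost head = syllable 2.
Secondary stress on 4, 6, 8: ro.ˈska.di.ˌske.pi.ˌga.gu.ˌso:.sub.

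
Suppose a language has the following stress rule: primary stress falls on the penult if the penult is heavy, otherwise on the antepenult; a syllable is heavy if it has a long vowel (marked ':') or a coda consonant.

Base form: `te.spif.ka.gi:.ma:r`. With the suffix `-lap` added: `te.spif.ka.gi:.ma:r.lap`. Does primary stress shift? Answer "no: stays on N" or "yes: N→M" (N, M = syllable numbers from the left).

Base `te.spif.ka.gi:.ma:r` (5 syllables):
  Weights: 3 ka L, 4 gi: H, 5 ma:r H.
  The penult (syllable 4, gi:) is heavy, so it takes stress.
  → primary stress on syllable 4.
Suffixed `te.spif.ka.gi:.ma:r.lap` (6 syllables):
  Weights: 4 gi: H, 5 ma:r H, 6 lap H.
  The penult (syllable 5, ma:r) is heavy, so it takes stress.
  → primary stress on syllable 5.

yes: 4→5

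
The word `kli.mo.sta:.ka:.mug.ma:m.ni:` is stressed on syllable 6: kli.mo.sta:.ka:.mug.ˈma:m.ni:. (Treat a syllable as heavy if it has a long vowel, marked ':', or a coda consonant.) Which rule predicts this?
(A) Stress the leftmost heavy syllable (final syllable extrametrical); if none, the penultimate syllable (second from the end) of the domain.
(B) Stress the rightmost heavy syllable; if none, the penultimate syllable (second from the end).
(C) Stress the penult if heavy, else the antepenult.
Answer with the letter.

Rule A → syllable 3 (observed: 6).
Rule B → syllable 7 (observed: 6).
Rule C → syllable 6 ✓.

C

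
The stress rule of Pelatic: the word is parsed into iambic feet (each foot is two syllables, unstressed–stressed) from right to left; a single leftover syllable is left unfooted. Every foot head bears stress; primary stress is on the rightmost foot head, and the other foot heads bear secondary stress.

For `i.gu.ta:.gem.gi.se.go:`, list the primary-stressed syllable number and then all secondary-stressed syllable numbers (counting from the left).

Parse right to left into iambic (σˈσ) feet: i (gu.ˈta:) (gem.ˈgi) (se.ˈgo:). Syllable 1 is left unfooted.
Foot heads (stressed positions): 3, 5, 7.
End Rule Rightmost: primary stress on the rightmost head = syllable 7.
Secondary stress on 3, 5: i.gu.ˌta:.gem.ˌgi.se.ˈgo:.

primary 7, secondary 3, 5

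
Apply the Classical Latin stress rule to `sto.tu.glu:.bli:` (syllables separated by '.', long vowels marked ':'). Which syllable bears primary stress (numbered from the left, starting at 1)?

Classical Latin: stress the penult if heavy (long vowel or closed), else the antepenult.
Weights: 2 tu L, 3 glu: H, 4 bli: H.
The penult (syllable 3, glu:) is heavy, so it takes stress.
Stress on syllable 3: sto.tu.ˈglu:.bli:.

3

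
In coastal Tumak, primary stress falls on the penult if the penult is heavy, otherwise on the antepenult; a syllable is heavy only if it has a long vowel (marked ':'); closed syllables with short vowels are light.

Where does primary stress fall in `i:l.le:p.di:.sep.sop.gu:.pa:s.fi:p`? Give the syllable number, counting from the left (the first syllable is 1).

7

Weights: 6 gu: H, 7 pa:s H, 8 fi:p H.
The penult (syllable 7, pa:s) is heavy, so it takes stress.
Primary stress: syllable 7 → i:l.le:p.di:.sep.sop.gu:.ˈpa:s.fi:p.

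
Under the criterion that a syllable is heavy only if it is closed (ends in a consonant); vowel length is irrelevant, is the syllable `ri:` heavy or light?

`ri:`: long vowel, open (no coda). Open (no coda) → light.

light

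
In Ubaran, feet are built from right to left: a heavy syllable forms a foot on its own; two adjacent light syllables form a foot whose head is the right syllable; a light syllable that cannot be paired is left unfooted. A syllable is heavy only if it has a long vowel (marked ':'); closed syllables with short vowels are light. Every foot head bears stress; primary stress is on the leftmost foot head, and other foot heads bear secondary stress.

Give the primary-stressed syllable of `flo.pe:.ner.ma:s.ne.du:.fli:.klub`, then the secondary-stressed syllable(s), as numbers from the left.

Weights: 1 flo L, 2 pe: H, 3 ner L, 4 ma:s H, 5 ne L, 6 du: H, 7 fli: H, 8 klub L.
Parse right to left (heavy = foot alone; LL = one foot; stranded L unfooted): flo (ˈpe:) ner (ˈma:s) ne (ˈdu:) (ˈfli:) klub.
Foot heads: 2, 4, 6, 7.
Primary stress on the leftmost head = syllable 2.
Secondary stress on 4, 6, 7: flo.ˈpe:.ner.ˌma:s.ne.ˌdu:.ˌfli:.klub.

primary 2, secondary 4, 6, 7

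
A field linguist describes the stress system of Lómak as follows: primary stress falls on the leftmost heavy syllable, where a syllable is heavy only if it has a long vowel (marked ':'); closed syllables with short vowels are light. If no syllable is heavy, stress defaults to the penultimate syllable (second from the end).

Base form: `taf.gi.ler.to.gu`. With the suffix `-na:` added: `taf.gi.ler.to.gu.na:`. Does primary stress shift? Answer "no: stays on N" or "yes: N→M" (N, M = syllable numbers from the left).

yes: 4→6

Base `taf.gi.ler.to.gu` (5 syllables):
  Weights: 1 taf L, 2 gi L, 3 ler L, 4 to L, 5 gu L.
  No heavy syllable in the domain; default to the penultimate syllable (second from the end) = syllable 4.
  → primary stress on syllable 4.
Suffixed `taf.gi.ler.to.gu.na:` (6 syllables):
  Weights: 1 taf L, 2 gi L, 3 ler L, 4 to L, 5 gu L, 6 na: H.
  Heavy syllables in the domain: 6. The leftmost is syllable 6 (na:).
  → primary stress on syllable 6.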